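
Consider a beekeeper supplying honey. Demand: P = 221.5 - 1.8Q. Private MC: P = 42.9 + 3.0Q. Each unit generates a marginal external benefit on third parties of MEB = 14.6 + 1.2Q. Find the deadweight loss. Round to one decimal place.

Market equilibrium (private): 42.9 + 3.0Q = 221.5 - 1.8Q → Q_m = 37.2083.
Social marginal cost = private MC − MEB = 28.3 + 1.8Q.
Set SMC = demand: 28.3 + 1.8Q = 221.5 - 1.8Q → Q* = 53.6667.
Between Q* and Q_m the wedge demand − SMC runs linearly from 0 to MEB(Q_m), so the loss is a triangle.
DWL = ½ × 16.4584 × 59.2500 = 487.5801.

DWL = 487.6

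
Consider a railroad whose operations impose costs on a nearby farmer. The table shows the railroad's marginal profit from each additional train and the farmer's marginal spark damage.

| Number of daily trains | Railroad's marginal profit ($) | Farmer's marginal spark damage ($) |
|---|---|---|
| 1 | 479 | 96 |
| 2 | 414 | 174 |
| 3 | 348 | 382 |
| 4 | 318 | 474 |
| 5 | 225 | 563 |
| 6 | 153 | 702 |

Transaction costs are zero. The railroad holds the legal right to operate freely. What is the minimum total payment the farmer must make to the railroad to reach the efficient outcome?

$1044

Left alone the railroad would choose level 6 (marginal profit stays positive).
Efficient level: k* = 2 (marginal profit ≥ marginal spark damage through 2).
The farmer must at least cover the railroad's forgone profit from cutting 6→2: 348 + 318 + 225 + 153 = 1044.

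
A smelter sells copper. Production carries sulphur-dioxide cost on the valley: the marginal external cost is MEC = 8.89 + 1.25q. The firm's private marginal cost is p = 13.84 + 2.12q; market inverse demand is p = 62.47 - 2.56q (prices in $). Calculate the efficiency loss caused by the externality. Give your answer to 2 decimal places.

DWL = $40.36

Market equilibrium (private): 13.84 + 2.12q = 62.47 - 2.56q → q_m = 10.3910.
Social marginal cost = private MC + MEC = 22.73 + 3.37q.
Set SMC = demand: 22.73 + 3.37q = 62.47 - 2.56q → q* = 6.7015.
The welfare-loss triangle has base |q_m − q*| and height MEC(q_m) (the vertical gap between SMC and demand is zero at q* and MEC at q_m).
DWL = ½ × 3.6895 × 21.8788 = 40.3609.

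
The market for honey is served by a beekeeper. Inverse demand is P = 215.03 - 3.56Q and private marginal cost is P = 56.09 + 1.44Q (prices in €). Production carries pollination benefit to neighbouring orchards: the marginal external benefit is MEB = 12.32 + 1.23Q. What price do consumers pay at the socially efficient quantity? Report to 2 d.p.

Social marginal cost = private MC − MEB = 43.77 + 0.21Q.
Set SMC = demand: 43.77 + 0.21Q = 215.03 - 3.56Q → Q* = 45.4271.
Consumer price on the demand curve at Q*: 215.03 − 3.56×45.4271 = 53.3095.

P = €53.31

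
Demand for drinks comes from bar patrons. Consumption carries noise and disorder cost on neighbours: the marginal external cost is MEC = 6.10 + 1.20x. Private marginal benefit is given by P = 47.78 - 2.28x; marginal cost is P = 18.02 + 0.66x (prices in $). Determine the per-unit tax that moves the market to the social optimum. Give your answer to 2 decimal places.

Social marginal benefit = demand − MEC = 41.68 - 3.48x.
Set SMB = MC: 41.68 - 3.48x = 18.02 + 0.66x → x* = 5.7150.
The Pigouvian tax equals MEC at x*: 6.10 + 1.20×5.7150 = 12.9580.

tax = $12.96 per unit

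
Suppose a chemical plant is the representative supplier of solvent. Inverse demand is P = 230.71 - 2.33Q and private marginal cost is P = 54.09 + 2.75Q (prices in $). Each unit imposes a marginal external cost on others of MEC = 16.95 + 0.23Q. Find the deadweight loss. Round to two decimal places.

Market equilibrium (private): 54.09 + 2.75Q = 230.71 - 2.33Q → Q_m = 34.7677.
Social marginal cost = private MC + MEC = 71.04 + 2.98Q.
Set SMC = demand: 71.04 + 2.98Q = 230.71 - 2.33Q → Q* = 30.0697.
Height of the DWL triangle at Q_m is SMC(Q_m) − demand(Q_m) = MEC(Q_m) = 24.9466.
DWL = ½ × 4.6980 × 24.9466 = 58.5996.

DWL = $58.60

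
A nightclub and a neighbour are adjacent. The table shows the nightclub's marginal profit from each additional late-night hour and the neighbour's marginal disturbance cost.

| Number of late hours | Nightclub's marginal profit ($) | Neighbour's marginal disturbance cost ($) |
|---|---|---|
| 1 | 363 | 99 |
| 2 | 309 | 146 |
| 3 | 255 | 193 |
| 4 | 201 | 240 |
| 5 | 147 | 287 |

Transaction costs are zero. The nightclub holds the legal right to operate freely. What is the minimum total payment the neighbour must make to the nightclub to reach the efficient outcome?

$348

Left alone the nightclub would choose level 5 (marginal profit stays positive).
Efficient level: k* = 3 (marginal profit ≥ marginal disturbance cost through 3).
The neighbour must at least cover the nightclub's forgone profit from cutting 5→3: 201 + 147 = 348.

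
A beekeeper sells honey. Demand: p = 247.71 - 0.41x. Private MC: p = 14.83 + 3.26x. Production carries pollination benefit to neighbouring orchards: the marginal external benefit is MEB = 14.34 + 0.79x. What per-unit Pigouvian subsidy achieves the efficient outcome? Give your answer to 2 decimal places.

Social marginal cost = private MC − MEB = 0.49 + 2.47x.
Set SMC = demand: 0.49 + 2.47x = 247.71 - 0.41x → x* = 85.8403.
The Pigouvian subsidy equals MEB at x*: 14.34 + 0.79×85.8403 = 82.1538.

subsidy = 82.15 per unit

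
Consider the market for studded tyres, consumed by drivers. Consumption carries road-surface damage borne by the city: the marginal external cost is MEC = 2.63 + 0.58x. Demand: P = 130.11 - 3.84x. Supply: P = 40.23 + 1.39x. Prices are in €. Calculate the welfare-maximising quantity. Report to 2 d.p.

Social marginal benefit = demand − MEC = 127.48 - 4.42x.
Set SMB = MC: 127.48 - 4.42x = 40.23 + 1.39x → x* = 15.0172.

x* = 15.02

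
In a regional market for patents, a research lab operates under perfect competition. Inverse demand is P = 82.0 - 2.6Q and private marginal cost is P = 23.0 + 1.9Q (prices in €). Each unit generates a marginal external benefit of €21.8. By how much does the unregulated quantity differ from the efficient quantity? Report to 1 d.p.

Market equilibrium (private): 23.0 + 1.9Q = 82.0 - 2.6Q → Q_m = 13.1111.
Social marginal cost = private MC − MEB = 1.2 + 1.9Q.
Set SMC = demand: 1.2 + 1.9Q = 82.0 - 2.6Q → Q* = 17.9556.
Gap = |13.1111 − 17.9556| = 4.8445.

4.8 units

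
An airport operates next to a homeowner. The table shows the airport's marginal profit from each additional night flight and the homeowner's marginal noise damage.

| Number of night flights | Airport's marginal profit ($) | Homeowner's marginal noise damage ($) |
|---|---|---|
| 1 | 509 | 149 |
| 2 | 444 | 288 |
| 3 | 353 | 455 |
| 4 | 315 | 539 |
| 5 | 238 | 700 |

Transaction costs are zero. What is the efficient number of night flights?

Bargaining reaches the level where marginal profit last exceeds marginal noise damage.
That holds through level 2 (444 ≥ 288) but not at 3 (353 < 455).

2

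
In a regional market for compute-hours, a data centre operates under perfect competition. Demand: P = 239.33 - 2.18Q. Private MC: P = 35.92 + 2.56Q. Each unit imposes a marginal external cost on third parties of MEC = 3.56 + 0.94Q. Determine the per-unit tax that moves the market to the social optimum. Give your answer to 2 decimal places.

Social marginal cost = private MC + MEC = 39.48 + 3.50Q.
Set SMC = demand: 39.48 + 3.50Q = 239.33 - 2.18Q → Q* = 35.1849.
The Pigouvian tax equals MEC at Q*: 3.56 + 0.94×35.1849 = 36.6338.

tax = 36.63 per unit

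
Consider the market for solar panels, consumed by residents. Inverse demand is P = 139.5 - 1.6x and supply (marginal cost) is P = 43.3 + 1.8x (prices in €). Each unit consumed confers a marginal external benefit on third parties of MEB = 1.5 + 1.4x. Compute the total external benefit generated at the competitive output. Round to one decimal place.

Market equilibrium (private): 43.3 + 1.8x = 139.5 - 1.6x → x_m = 28.2941.
Total external benefit = ∫₀^{x_m} (1.5 + 1.4x) dx = 1.5×28.2941 + ½×1.4×28.2941² = 602.8304.

€602.8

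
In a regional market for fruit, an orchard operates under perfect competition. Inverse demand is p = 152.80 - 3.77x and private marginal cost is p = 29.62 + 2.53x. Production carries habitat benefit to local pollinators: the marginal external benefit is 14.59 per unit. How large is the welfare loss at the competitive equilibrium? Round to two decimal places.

Market equilibrium (private): 29.62 + 2.53x = 152.80 - 3.77x → x_m = 19.5524.
Social marginal cost = private MC − MEB = 15.03 + 2.53x.
Set SMC = demand: 15.03 + 2.53x = 152.80 - 3.77x → x* = 21.8683.
Between x* and x_m the wedge demand − SMC runs linearly from 0 to MEB(x_m), so the loss is a triangle.
DWL = ½ × 2.3159 × 14.5900 = 16.8945.

DWL = 16.89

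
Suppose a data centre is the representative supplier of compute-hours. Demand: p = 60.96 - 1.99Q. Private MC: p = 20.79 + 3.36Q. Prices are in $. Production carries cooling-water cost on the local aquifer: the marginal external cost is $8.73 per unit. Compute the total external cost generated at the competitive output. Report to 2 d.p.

Market equilibrium (private): 20.79 + 3.36Q = 60.96 - 1.99Q → Q_m = 7.5084.
Total external cost = MEC × Q_m = 8.73 × 7.5084 = 65.5483.

$65.55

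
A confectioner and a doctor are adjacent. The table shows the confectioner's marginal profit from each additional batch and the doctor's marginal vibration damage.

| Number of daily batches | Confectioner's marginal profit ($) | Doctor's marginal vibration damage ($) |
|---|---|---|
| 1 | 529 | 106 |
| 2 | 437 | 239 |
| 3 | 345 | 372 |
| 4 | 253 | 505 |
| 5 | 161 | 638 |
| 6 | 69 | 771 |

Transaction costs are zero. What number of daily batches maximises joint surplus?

2

Bargaining reaches the level where marginal profit last exceeds marginal vibration damage.
That holds through level 2 (437 ≥ 239) but not at 3 (345 < 372).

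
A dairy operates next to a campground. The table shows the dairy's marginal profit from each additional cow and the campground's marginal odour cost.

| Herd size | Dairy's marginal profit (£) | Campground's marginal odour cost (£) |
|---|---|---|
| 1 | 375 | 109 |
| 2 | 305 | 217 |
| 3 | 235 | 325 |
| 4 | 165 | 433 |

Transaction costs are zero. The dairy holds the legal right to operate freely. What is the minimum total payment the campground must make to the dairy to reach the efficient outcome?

£400

Left alone the dairy would choose level 4 (marginal profit stays positive).
Efficient level: k* = 2 (marginal profit ≥ marginal odour cost through 2).
The campground must at least cover the dairy's forgone profit from cutting 4→2: 235 + 165 = 400.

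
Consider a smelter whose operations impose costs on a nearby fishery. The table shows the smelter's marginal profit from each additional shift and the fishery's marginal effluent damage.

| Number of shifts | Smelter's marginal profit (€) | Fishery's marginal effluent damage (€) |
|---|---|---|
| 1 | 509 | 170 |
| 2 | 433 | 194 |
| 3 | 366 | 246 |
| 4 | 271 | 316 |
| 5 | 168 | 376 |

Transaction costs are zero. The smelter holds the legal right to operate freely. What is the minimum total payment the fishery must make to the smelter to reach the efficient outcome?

€439

Left alone the smelter would choose level 5 (marginal profit stays positive).
Efficient level: k* = 3 (marginal profit ≥ marginal effluent damage through 3).
The fishery must at least cover the smelter's forgone profit from cutting 5→3: 271 + 168 = 439.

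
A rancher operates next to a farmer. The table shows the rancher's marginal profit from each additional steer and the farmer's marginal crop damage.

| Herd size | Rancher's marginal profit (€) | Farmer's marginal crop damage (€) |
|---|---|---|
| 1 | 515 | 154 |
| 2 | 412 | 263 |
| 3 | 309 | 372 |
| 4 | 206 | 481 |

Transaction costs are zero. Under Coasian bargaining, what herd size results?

2

Bargaining reaches the level where marginal profit last exceeds marginal crop damage.
That holds through level 2 (412 ≥ 263) but not at 3 (309 < 372).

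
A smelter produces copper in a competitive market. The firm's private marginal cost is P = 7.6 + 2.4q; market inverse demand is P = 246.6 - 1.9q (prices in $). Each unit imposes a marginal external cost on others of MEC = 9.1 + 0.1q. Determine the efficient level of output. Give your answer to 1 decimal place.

q* = 52.3

Social marginal cost = private MC + MEC = 16.7 + 2.5q.
Set SMC = demand: 16.7 + 2.5q = 246.6 - 1.9q → q* = 52.2500.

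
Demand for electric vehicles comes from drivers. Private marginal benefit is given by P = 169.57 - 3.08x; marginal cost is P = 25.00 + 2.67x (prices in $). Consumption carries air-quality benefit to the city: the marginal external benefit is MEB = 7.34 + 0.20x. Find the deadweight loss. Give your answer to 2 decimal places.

Market equilibrium (private): 25.00 + 2.67x = 169.57 - 3.08x → x_m = 25.1426.
Social marginal benefit = demand + MEB = 176.91 - 2.88x.
Set SMB = MC: 176.91 - 2.88x = 25.00 + 2.67x → x* = 27.3712.
The loss is the area between SMB and MC from x* to x_m; with linear curves that's a triangle of height MEB(x_m).
DWL = ½ × 2.2286 × 12.3685 = 13.7822.

DWL = $13.78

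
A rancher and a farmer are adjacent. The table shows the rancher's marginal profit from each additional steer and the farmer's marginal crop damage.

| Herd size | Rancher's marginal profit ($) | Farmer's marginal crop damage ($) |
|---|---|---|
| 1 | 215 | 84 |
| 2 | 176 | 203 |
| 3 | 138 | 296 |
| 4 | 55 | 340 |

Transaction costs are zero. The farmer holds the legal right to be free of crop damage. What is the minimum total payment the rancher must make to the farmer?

Efficient level: marginal profit ≥ marginal crop damage through level 1, so k* = 1.
With the farmer holding the right, the rancher must at least compensate total damage at k*: 84 = 84.

$84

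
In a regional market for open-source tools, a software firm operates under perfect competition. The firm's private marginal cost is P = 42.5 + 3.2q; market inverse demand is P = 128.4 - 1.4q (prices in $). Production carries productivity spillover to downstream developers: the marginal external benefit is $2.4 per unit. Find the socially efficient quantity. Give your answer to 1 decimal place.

Social marginal cost = private MC − MEB = 40.1 + 3.2q.
Set SMC = demand: 40.1 + 3.2q = 128.4 - 1.4q → q* = 19.1957.

q* = 19.2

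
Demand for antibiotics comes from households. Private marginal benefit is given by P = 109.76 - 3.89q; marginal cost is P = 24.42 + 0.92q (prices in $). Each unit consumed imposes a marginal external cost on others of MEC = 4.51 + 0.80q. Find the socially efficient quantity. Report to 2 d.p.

Social marginal benefit = demand − MEC = 105.25 - 4.69q.
Set SMB = MC: 105.25 - 4.69q = 24.42 + 0.92q → q* = 14.4082.

q* = 14.41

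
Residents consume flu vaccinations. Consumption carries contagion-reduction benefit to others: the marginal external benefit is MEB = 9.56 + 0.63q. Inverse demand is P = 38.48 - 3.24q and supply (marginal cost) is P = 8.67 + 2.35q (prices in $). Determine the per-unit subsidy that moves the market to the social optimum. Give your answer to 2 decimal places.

subsidy = $14.56 per unit

Social marginal benefit = demand + MEB = 48.04 - 2.61q.
Set SMB = MC: 48.04 - 2.61q = 8.67 + 2.35q → q* = 7.9375.
The Pigouvian subsidy equals MEB at q*: 9.56 + 0.63×7.9375 = 14.5606.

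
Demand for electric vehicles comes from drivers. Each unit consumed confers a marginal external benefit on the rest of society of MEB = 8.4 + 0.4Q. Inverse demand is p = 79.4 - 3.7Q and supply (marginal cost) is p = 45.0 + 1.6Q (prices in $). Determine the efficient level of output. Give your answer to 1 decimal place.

Q* = 8.7

Social marginal benefit = demand + MEB = 87.8 - 3.3Q.
Set SMB = MC: 87.8 - 3.3Q = 45.0 + 1.6Q → Q* = 8.7347.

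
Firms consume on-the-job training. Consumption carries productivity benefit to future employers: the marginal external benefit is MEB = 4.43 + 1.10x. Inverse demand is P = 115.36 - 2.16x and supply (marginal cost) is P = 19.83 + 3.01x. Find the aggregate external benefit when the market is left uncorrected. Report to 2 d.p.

269.64

Market equilibrium (private): 19.83 + 3.01x = 115.36 - 2.16x → x_m = 18.4778.
Total external benefit = ∫₀^{x_m} (4.43 + 1.10x) dx = 4.43×18.4778 + ½×1.10×18.4778² = 269.6427.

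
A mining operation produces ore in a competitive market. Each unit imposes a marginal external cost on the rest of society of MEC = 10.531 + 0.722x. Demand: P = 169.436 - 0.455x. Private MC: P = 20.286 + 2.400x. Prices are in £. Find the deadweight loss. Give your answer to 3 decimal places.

Market equilibrium (private): 20.286 + 2.400x = 169.436 - 0.455x → x_m = 52.2417.
Social marginal cost = private MC + MEC = 30.817 + 3.122x.
Set SMC = demand: 30.817 + 3.122x = 169.436 - 0.455x → x* = 38.7529.
Between x* and x_m the wedge SMC − demand runs linearly from 0 to MEC(x_m), so the loss is a triangle.
DWL = ½ × 13.4888 × 48.2495 = 325.4139.

DWL = £325.414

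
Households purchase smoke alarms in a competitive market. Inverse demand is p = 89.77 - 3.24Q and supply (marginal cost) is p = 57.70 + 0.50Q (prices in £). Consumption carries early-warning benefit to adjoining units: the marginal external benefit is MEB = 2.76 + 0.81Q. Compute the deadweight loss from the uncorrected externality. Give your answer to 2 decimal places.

DWL = £16.07

Market equilibrium (private): 57.70 + 0.50Q = 89.77 - 3.24Q → Q_m = 8.5749.
Social marginal benefit = demand + MEB = 92.53 - 2.43Q.
Set SMB = MC: 92.53 - 2.43Q = 57.70 + 0.50Q → Q* = 11.8874.
Height of the DWL triangle at Q_m is SMB(Q_m) − MC(Q_m) = MEB(Q_m) = 9.7056.
DWL = ½ × 3.3125 × 9.7056 = 16.0749.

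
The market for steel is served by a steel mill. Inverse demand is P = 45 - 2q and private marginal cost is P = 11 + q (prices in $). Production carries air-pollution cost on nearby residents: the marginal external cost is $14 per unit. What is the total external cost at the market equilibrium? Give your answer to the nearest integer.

Market equilibrium (private): 11 + q = 45 - 2q → q_m = 11.3333.
Total external cost = MEC × q_m = 14 × 11.3333 = 158.6662.

$159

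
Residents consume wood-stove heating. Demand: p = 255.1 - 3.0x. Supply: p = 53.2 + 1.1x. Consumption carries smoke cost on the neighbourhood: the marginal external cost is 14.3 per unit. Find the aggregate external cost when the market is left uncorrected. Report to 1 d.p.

704.2

Market equilibrium (private): 53.2 + 1.1x = 255.1 - 3.0x → x_m = 49.2439.
Total external cost = MEC × x_m = 14.3 × 49.2439 = 704.1878.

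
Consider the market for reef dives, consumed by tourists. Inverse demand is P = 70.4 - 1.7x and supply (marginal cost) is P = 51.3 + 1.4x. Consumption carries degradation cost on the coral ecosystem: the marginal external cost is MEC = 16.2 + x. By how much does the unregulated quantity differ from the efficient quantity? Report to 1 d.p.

Market equilibrium (private): 51.3 + 1.4x = 70.4 - 1.7x → x_m = 6.1613.
Social marginal benefit = demand − MEC = 54.2 - 2.7x.
Set SMB = MC: 54.2 - 2.7x = 51.3 + 1.4x → x* = 0.7073.
Gap = |6.1613 − 0.7073| = 5.4540.

5.5 units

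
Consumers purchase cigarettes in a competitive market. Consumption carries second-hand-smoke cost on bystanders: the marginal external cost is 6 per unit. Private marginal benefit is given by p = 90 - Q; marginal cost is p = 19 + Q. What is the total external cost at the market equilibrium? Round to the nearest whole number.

213

Market equilibrium (private): 19 + Q = 90 - Q → Q_m = 35.5000.
Total external cost = MEC × Q_m = 6 × 35.5000 = 213.0000.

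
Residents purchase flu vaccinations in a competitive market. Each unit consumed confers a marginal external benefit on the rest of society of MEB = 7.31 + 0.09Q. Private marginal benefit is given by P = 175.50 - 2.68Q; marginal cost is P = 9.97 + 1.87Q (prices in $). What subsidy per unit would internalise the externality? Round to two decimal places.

subsidy = $10.80 per unit

Social marginal benefit = demand + MEB = 182.81 - 2.59Q.
Set SMB = MC: 182.81 - 2.59Q = 9.97 + 1.87Q → Q* = 38.7534.
The Pigouvian subsidy equals MEB at Q*: 7.31 + 0.09×38.7534 = 10.7978.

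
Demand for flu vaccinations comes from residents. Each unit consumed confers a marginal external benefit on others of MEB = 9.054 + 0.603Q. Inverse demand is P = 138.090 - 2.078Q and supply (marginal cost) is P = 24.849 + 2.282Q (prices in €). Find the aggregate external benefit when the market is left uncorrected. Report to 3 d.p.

€438.543

Market equilibrium (private): 24.849 + 2.282Q = 138.090 - 2.078Q → Q_m = 25.9727.
Total external benefit = ∫₀^{Q_m} (9.054 + 0.603Q) dQ = 9.054×25.9727 + ½×0.603×25.9727² = 438.5430.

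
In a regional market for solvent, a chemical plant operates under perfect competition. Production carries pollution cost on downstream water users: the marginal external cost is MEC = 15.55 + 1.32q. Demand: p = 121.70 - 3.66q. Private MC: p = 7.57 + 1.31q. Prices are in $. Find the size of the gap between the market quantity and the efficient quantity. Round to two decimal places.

Market equilibrium (private): 7.57 + 1.31q = 121.70 - 3.66q → q_m = 22.9638.
Social marginal cost = private MC + MEC = 23.12 + 2.63q.
Set SMC = demand: 23.12 + 2.63q = 121.70 - 3.66q → q* = 15.6725.
Gap = |22.9638 − 15.6725| = 7.2913.

7.29 units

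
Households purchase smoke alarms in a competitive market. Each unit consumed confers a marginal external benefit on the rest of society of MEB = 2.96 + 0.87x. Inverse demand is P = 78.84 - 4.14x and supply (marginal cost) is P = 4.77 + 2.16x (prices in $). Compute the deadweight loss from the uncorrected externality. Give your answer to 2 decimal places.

Market equilibrium (private): 4.77 + 2.16x = 78.84 - 4.14x → x_m = 11.7571.
Social marginal benefit = demand + MEB = 81.80 - 3.27x.
Set SMB = MC: 81.80 - 3.27x = 4.77 + 2.16x → x* = 14.1860.
The loss is the area between SMB and MC from x* to x_m; with linear curves that's a triangle of height MEB(x_m).
DWL = ½ × 2.4289 × 13.1887 = 16.0170.

DWL = $16.02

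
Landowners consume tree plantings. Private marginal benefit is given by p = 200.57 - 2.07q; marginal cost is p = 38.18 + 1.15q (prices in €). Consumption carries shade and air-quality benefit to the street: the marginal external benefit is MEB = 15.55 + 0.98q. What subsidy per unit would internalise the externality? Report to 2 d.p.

subsidy = €93.40 per unit

Social marginal benefit = demand + MEB = 216.12 - 1.09q.
Set SMB = MC: 216.12 - 1.09q = 38.18 + 1.15q → q* = 79.4375.
The Pigouvian subsidy equals MEB at q*: 15.55 + 0.98×79.4375 = 93.3988.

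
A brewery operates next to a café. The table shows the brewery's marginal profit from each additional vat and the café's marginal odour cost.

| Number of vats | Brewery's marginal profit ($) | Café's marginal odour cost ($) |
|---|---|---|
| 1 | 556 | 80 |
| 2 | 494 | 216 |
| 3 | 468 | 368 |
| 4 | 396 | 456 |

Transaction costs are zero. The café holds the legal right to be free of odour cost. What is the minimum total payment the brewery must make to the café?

$664

Efficient level: marginal profit ≥ marginal odour cost through level 3, so k* = 3.
With the café holding the right, the brewery must at least compensate total damage at k*: 80 + 216 + 368 = 664.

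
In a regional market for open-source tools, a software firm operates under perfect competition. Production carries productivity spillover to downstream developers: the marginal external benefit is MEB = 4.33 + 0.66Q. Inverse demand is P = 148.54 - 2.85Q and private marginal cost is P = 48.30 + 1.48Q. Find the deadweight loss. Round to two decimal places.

DWL = 52.39

Market equilibrium (private): 48.30 + 1.48Q = 148.54 - 2.85Q → Q_m = 23.1501.
Social marginal cost = private MC − MEB = 43.97 + 0.82Q.
Set SMC = demand: 43.97 + 0.82Q = 148.54 - 2.85Q → Q* = 28.4932.
Height of the DWL triangle at Q_m is demand(Q_m) − SMC(Q_m) = MEB(Q_m) = 19.6091.
DWL = ½ × 5.3431 × 19.6091 = 52.3867.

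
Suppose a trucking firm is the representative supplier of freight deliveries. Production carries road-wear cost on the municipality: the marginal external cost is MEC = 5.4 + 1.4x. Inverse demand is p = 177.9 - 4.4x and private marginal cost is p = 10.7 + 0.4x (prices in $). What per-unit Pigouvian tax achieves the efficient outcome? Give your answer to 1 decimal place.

Social marginal cost = private MC + MEC = 16.1 + 1.8x.
Set SMC = demand: 16.1 + 1.8x = 177.9 - 4.4x → x* = 26.0968.
The Pigouvian tax equals MEC at x*: 5.4 + 1.4×26.0968 = 41.9355.

tax = $41.9 per unit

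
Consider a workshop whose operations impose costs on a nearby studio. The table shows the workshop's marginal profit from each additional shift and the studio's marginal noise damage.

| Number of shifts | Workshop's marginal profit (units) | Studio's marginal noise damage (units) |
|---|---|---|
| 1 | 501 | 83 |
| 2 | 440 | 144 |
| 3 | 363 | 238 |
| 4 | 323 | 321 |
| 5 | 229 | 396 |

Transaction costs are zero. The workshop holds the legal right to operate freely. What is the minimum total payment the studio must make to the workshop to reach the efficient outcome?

229

Left alone the workshop would choose level 5 (marginal profit stays positive).
Efficient level: k* = 4 (marginal profit ≥ marginal noise damage through 4).
The studio must at least cover the workshop's forgone profit from cutting 5→4: 229 = 229.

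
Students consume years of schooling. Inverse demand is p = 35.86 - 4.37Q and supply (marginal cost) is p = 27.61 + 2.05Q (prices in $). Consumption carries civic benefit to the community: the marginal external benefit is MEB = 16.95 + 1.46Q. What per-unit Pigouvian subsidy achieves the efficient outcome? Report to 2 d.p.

Social marginal benefit = demand + MEB = 52.81 - 2.91Q.
Set SMB = MC: 52.81 - 2.91Q = 27.61 + 2.05Q → Q* = 5.0806.
The Pigouvian subsidy equals MEB at Q*: 16.95 + 1.46×5.0806 = 24.3677.

subsidy = $24.37 per unit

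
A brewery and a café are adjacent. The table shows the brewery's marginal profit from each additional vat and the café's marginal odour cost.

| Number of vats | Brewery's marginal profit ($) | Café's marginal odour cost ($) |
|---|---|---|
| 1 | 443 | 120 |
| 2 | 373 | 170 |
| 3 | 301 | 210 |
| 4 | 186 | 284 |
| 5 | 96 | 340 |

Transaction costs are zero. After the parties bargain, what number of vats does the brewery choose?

Bargaining reaches the level where marginal profit last exceeds marginal odour cost.
That holds through level 3 (301 ≥ 210) but not at 4 (186 < 284).

3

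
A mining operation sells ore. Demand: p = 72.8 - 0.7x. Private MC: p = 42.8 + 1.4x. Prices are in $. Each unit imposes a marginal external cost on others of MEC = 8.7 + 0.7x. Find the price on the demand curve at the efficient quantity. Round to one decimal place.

Social marginal cost = private MC + MEC = 51.5 + 2.1x.
Set SMC = demand: 51.5 + 2.1x = 72.8 - 0.7x → x* = 7.6071.
Consumer price on the demand curve at x*: 72.8 − 0.7×7.6071 = 67.4750.

P = $67.5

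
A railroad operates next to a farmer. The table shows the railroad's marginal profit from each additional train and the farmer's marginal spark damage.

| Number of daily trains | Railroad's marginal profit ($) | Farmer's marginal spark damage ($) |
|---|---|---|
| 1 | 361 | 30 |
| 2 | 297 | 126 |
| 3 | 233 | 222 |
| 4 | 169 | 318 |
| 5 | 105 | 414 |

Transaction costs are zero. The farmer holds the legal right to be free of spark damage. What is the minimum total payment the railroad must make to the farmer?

Efficient level: marginal profit ≥ marginal spark damage through level 3, so k* = 3.
With the farmer holding the right, the railroad must at least compensate total damage at k*: 30 + 126 + 222 = 378.

$378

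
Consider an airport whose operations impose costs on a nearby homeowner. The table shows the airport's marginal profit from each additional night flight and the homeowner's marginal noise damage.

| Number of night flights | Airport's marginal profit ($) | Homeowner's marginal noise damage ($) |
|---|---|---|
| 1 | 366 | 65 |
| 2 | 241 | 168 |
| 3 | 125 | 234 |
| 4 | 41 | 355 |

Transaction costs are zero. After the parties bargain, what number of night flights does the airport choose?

Bargaining reaches the level where marginal profit last exceeds marginal noise damage.
That holds through level 2 (241 ≥ 168) but not at 3 (125 < 234).

2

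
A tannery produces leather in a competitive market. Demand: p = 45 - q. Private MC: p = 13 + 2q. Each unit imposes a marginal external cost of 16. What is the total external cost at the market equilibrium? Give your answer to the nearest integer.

171

Market equilibrium (private): 13 + 2q = 45 - q → q_m = 10.6667.
Total external cost = MEC × q_m = 16 × 10.6667 = 170.6672.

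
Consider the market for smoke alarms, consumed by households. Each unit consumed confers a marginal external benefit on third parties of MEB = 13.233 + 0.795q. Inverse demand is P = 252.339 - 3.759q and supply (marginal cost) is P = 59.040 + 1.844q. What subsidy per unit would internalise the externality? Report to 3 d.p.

subsidy = 47.383 per unit

Social marginal benefit = demand + MEB = 265.572 - 2.964q.
Set SMB = MC: 265.572 - 2.964q = 59.040 + 1.844q → q* = 42.9559.
The Pigouvian subsidy equals MEB at q*: 13.233 + 0.795×42.9559 = 47.3829.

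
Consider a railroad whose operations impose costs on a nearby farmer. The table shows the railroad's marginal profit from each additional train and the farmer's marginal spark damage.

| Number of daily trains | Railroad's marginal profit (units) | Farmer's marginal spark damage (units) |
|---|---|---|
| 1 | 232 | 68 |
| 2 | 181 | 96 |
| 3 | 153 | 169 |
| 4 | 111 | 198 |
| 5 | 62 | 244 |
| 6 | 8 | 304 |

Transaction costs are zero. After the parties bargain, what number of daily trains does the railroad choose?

Bargaining reaches the level where marginal profit last exceeds marginal spark damage.
That holds through level 2 (181 ≥ 96) but not at 3 (153 < 169).

2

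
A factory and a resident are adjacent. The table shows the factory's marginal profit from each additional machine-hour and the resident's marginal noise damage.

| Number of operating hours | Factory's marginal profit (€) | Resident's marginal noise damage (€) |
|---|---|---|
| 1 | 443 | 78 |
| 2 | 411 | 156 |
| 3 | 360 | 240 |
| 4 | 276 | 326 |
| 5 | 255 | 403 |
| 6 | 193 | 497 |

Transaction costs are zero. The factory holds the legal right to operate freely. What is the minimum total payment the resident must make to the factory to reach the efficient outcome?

Left alone the factory would choose level 6 (marginal profit stays positive).
Efficient level: k* = 3 (marginal profit ≥ marginal noise damage through 3).
The resident must at least cover the factory's forgone profit from cutting 6→3: 276 + 255 + 193 = 724.

€724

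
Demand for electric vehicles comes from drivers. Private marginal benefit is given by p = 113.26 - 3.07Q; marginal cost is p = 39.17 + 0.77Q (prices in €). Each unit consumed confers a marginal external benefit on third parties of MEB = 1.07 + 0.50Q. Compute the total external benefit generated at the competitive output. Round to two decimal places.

€113.71

Market equilibrium (private): 39.17 + 0.77Q = 113.26 - 3.07Q → Q_m = 19.2943.
Total external benefit = ∫₀^{Q_m} (1.07 + 0.50Q) dQ = 1.07×19.2943 + ½×0.50×19.2943² = 113.7124.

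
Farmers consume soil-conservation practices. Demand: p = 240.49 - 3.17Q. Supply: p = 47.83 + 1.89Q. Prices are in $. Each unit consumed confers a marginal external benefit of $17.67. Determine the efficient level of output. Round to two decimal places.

Social marginal benefit = demand + MEB = 258.16 - 3.17Q.
Set SMB = MC: 258.16 - 3.17Q = 47.83 + 1.89Q → Q* = 41.5672.

Q* = 41.57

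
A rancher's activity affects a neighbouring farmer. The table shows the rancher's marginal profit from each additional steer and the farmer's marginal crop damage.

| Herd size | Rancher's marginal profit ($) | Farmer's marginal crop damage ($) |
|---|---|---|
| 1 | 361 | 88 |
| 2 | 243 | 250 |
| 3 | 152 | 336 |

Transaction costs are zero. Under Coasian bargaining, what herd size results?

1

Bargaining reaches the level where marginal profit last exceeds marginal crop damage.
That holds through level 1 (361 ≥ 88) but not at 2 (243 < 250).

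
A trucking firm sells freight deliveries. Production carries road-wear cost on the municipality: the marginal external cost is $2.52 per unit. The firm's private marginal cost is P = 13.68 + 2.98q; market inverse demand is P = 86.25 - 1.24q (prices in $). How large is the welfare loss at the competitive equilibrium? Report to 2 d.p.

Market equilibrium (private): 13.68 + 2.98q = 86.25 - 1.24q → q_m = 17.1967.
Social marginal cost = private MC + MEC = 16.20 + 2.98q.
Set SMC = demand: 16.20 + 2.98q = 86.25 - 1.24q → q* = 16.5995.
The loss is the area between SMC and demand from q* to q_m; with linear curves that's a triangle of height MEC(q_m).
DWL = ½ × 0.5972 × 2.5200 = 0.7525.

DWL = $0.75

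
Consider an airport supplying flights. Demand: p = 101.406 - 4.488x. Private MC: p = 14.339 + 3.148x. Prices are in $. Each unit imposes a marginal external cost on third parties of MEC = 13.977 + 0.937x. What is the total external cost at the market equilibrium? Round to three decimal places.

$220.278

Market equilibrium (private): 14.339 + 3.148x = 101.406 - 4.488x → x_m = 11.4022.
Total external cost = ∫₀^{x_m} (13.977 + 0.937x) dx = 13.977×11.4022 + ½×0.937×11.4022² = 220.2783.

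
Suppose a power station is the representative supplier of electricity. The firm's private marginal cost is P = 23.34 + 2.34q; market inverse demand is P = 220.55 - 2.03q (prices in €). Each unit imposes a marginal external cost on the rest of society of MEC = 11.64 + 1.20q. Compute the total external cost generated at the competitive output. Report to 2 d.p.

Market equilibrium (private): 23.34 + 2.34q = 220.55 - 2.03q → q_m = 45.1281.
Total external cost = ∫₀^{q_m} (11.64 + 1.20q) dq = 11.64×45.1281 + ½×1.20×45.1281² = 1747.2183.

€1747.22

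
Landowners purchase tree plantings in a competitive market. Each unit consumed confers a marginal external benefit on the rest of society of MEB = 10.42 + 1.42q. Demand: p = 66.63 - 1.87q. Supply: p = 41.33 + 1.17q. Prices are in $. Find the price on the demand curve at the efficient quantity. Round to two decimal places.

P = $25.40

Social marginal benefit = demand + MEB = 77.05 - 0.45q.
Set SMB = MC: 77.05 - 0.45q = 41.33 + 1.17q → q* = 22.0494.
Consumer price on the demand curve at q*: 66.63 − 1.87×22.0494 = 25.3976.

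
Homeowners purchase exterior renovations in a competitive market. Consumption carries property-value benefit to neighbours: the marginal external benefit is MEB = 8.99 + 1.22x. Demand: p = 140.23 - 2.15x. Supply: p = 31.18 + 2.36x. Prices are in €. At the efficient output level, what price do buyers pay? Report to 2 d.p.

Social marginal benefit = demand + MEB = 149.22 - 0.93x.
Set SMB = MC: 149.22 - 0.93x = 31.18 + 2.36x → x* = 35.8784.
Consumer price on the demand curve at x*: 140.23 − 2.15×35.8784 = 63.0914.

P = €63.09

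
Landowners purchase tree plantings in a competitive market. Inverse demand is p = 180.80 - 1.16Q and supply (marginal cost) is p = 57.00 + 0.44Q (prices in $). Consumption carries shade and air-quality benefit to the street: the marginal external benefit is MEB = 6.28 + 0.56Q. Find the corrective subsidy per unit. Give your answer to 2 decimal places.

subsidy = $76.32 per unit

Social marginal benefit = demand + MEB = 187.08 - 0.60Q.
Set SMB = MC: 187.08 - 0.60Q = 57.00 + 0.44Q → Q* = 125.0769.
The Pigouvian subsidy equals MEB at Q*: 6.28 + 0.56×125.0769 = 76.3231.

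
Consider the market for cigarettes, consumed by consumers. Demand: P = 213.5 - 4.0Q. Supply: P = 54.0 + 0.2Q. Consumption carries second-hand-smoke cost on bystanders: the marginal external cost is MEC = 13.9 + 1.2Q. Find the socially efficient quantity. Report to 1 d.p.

Q* = 27.0

Social marginal benefit = demand − MEC = 199.6 - 5.2Q.
Set SMB = MC: 199.6 - 5.2Q = 54.0 + 0.2Q → Q* = 26.9630.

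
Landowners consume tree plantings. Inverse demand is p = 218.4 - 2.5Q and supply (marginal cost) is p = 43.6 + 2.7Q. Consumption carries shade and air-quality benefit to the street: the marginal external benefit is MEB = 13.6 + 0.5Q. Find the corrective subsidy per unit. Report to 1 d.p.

subsidy = 33.6 per unit

Social marginal benefit = demand + MEB = 232.0 - 2.0Q.
Set SMB = MC: 232.0 - 2.0Q = 43.6 + 2.7Q → Q* = 40.0851.
The Pigouvian subsidy equals MEB at Q*: 13.6 + 0.5×40.0851 = 33.6426.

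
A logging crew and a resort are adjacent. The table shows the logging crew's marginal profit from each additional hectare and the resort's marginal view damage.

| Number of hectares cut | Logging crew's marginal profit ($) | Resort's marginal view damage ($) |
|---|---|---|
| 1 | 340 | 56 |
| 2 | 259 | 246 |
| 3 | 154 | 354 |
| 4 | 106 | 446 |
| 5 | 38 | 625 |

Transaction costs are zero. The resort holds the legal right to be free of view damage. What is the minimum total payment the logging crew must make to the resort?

$302

Efficient level: marginal profit ≥ marginal view damage through level 2, so k* = 2.
With the resort holding the right, the logging crew must at least compensate total damage at k*: 56 + 246 = 302.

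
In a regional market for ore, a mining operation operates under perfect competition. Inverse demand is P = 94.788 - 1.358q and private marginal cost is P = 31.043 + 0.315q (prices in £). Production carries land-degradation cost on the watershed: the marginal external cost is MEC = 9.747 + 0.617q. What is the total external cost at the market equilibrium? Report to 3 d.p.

£819.256

Market equilibrium (private): 31.043 + 0.315q = 94.788 - 1.358q → q_m = 38.1022.
Total external cost = ∫₀^{q_m} (9.747 + 0.617q) dq = 9.747×38.1022 + ½×0.617×38.1022² = 819.2555.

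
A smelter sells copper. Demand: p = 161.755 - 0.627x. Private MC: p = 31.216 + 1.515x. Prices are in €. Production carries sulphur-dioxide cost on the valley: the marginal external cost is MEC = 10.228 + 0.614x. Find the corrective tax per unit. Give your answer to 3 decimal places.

tax = €37.032 per unit

Social marginal cost = private MC + MEC = 41.444 + 2.129x.
Set SMC = demand: 41.444 + 2.129x = 161.755 - 0.627x → x* = 43.6542.
The Pigouvian tax equals MEC at x*: 10.228 + 0.614×43.6542 = 37.0317.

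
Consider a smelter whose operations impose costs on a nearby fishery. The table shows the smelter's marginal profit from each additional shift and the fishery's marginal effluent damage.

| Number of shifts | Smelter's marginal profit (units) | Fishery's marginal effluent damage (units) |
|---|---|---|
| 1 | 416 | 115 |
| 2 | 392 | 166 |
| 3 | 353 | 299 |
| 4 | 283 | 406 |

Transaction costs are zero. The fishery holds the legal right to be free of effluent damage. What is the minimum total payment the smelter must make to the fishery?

Efficient level: marginal profit ≥ marginal effluent damage through level 3, so k* = 3.
With the fishery holding the right, the smelter must at least compensate total damage at k*: 115 + 166 + 299 = 580.

580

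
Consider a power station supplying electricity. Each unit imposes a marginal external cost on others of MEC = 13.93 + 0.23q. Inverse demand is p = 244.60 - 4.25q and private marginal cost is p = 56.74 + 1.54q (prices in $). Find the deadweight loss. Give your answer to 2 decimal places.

Market equilibrium (private): 56.74 + 1.54q = 244.60 - 4.25q → q_m = 32.4456.
Social marginal cost = private MC + MEC = 70.67 + 1.77q.
Set SMC = demand: 70.67 + 1.77q = 244.60 - 4.25q → q* = 28.8920.
Between q* and q_m the wedge SMC − demand runs linearly from 0 to MEC(q_m), so the loss is a triangle.
DWL = ½ × 3.5536 × 21.3925 = 38.0102.

DWL = $38.01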